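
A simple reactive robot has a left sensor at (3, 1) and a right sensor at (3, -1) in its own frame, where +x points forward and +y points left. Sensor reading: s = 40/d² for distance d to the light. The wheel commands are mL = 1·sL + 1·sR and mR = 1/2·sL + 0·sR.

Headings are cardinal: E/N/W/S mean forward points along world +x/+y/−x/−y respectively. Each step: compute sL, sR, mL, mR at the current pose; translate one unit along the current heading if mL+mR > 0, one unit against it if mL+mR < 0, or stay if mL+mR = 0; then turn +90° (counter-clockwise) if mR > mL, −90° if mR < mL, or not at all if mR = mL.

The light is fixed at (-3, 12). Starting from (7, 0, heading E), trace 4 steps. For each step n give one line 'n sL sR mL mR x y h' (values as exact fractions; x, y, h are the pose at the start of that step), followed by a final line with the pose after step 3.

0 4/29 20/169 1256/4901 2/29 7 0 E
1 40/369 8/65 5552/23985 20/369 8 0 S
2 2/13 5/26 9/26 1/13 8 -1 W
3 40/181 40/221 16080/40001 20/181 7 -1 N
final 7 0 E

n=0: pose=(7,0,E); sL=4/29, sR=20/169; mL=1256/4901, mR=2/29; mL+mR=1594/4901 → advance +1; mR−mL=-918/4901 → turn -1·90°
n=1: pose=(8,0,S); sL=40/369, sR=8/65; mL=5552/23985, mR=20/369; mL+mR=2284/7995 → advance +1; mR−mL=-4252/23985 → turn -1·90°
n=2: pose=(8,-1,W); sL=2/13, sR=5/26; mL=9/26, mR=1/13; mL+mR=11/26 → advance +1; mR−mL=-7/26 → turn -1·90°
n=3: pose=(7,-1,N); sL=40/181, sR=40/221; mL=16080/40001, mR=20/181; mL+mR=20500/40001 → advance +1; mR−mL=-11660/40001 → turn -1·90°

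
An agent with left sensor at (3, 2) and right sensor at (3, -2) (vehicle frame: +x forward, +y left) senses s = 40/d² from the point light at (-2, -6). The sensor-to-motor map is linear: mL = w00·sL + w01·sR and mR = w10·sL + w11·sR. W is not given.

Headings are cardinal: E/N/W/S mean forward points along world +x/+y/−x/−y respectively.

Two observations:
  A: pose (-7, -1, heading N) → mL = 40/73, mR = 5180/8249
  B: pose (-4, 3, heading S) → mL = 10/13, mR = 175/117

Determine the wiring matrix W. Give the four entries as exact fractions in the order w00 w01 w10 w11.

obs A: pose=(-7,-1,N) → sL=40/113, sR=40/73, mL=40/73, mR=5180/8249
obs B: pose=(-4,3,S) → sL=10/9, sR=10/13, mL=10/13, mR=175/117
sensor matrix S = [[40/113, 40/73], [10/9, 10/13]]; det S = -324800/965133
solve [mL_A; mL_B] = S·[w00; w01] and [mR_A; mR_B] = S·[w10; w11]:
  w00 = 0, w01 = 1, w10 = 1, w11 = 1/2

0 1 1 1/2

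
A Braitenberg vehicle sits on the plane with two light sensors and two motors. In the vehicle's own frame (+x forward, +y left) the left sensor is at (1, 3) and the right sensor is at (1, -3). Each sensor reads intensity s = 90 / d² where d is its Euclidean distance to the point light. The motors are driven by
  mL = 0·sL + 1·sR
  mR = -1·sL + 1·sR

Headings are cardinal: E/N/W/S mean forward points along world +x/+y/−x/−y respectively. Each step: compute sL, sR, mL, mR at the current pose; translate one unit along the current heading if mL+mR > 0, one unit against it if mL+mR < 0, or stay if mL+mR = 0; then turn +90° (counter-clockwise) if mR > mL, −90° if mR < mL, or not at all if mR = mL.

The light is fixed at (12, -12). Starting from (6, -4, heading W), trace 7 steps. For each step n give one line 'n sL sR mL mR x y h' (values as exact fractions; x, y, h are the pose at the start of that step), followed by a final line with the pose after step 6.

n=0: pose=(6,-4,W); sL=45/37, sR=9/17; mL=9/17, mR=-432/629; mL+mR=-99/629 → advance -1; mR−mL=-45/37 → turn -1·90°
n=1: pose=(7,-4,N); sL=18/29, sR=18/17; mL=18/17, mR=216/493; mL+mR=738/493 → advance +1; mR−mL=-18/29 → turn -1·90°
n=2: pose=(7,-3,E); sL=9/16, sR=45/26; mL=45/26, mR=243/208; mL+mR=603/208 → advance +1; mR−mL=-9/16 → turn -1·90°
n=3: pose=(8,-3,S); sL=18/13, sR=90/113; mL=90/113, mR=-864/1469; mL+mR=306/1469 → advance +1; mR−mL=-18/13 → turn -1·90°
n=4: pose=(8,-4,W); sL=9/5, sR=45/73; mL=45/73, mR=-432/365; mL+mR=-207/365 → advance -1; mR−mL=-9/5 → turn -1·90°
n=5: pose=(9,-4,N); sL=10/13, sR=10/9; mL=10/9, mR=40/117; mL+mR=170/117 → advance +1; mR−mL=-10/13 → turn -1·90°
n=6: pose=(9,-3,E); sL=45/74, sR=9/4; mL=9/4, mR=243/148; mL+mR=144/37 → advance +1; mR−mL=-45/74 → turn -1·90°

0 45/37 9/17 9/17 -432/629 6 -4 W
1 18/29 18/17 18/17 216/493 7 -4 N
2 9/16 45/26 45/26 243/208 7 -3 E
3 18/13 90/113 90/113 -864/1469 8 -3 S
4 9/5 45/73 45/73 -432/365 8 -4 W
5 10/13 10/9 10/9 40/117 9 -4 N
6 45/74 9/4 9/4 243/148 9 -3 E
final 10 -3 S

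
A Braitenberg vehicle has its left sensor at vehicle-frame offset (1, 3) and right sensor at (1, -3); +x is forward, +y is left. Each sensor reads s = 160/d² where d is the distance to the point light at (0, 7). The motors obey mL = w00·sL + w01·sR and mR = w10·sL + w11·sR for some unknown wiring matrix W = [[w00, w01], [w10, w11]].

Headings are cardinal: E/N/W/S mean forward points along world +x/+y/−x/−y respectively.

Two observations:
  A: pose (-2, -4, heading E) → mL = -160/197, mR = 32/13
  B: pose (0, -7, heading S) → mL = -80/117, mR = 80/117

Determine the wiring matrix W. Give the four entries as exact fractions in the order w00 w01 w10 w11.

obs A: pose=(-2,-4,E) → sL=32/13, sR=160/197, mL=-160/197, mR=32/13
obs B: pose=(0,-7,S) → sL=80/117, sR=80/117, mL=-80/117, mR=80/117
sensor matrix S = [[32/13, 160/197], [80/117, 80/117]]; det S = 112640/99879
solve [mL_A; mL_B] = S·[w00; w01] and [mR_A; mR_B] = S·[w10; w11]:
  w00 = 0, w01 = -1, w10 = 1, w11 = 0

0 -1 1 0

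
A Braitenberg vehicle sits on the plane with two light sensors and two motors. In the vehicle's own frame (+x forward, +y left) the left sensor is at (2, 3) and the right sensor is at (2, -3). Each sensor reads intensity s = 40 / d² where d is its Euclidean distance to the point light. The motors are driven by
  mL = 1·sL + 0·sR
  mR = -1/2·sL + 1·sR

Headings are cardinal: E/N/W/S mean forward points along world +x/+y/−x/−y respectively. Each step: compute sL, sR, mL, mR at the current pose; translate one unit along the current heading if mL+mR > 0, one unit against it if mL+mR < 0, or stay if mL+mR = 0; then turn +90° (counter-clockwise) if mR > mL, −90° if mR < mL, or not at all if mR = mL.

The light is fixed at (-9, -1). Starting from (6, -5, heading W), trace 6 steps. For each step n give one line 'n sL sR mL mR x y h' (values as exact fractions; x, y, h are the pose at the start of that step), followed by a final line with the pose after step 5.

0 20/109 4/17 20/109 266/1853 6 -5 W
1 8/25 40/293 8/25 -172/7325 5 -5 N
2 5/32 10/73 5/32 275/4672 5 -4 E
3 40/349 40/169 40/349 10580/58981 6 -4 S
4 4/29 20/169 4/29 242/4901 6 -5 E
5 40/397 8/41 40/397 2356/16277 7 -5 S
final 7 -6 E

n=0: pose=(6,-5,W); sL=20/109, sR=4/17; mL=20/109, mR=266/1853; mL+mR=606/1853 → advance +1; mR−mL=-74/1853 → turn -1·90°
n=1: pose=(5,-5,N); sL=8/25, sR=40/293; mL=8/25, mR=-172/7325; mL+mR=2172/7325 → advance +1; mR−mL=-2516/7325 → turn -1·90°
n=2: pose=(5,-4,E); sL=5/32, sR=10/73; mL=5/32, mR=275/4672; mL+mR=1005/4672 → advance +1; mR−mL=-455/4672 → turn -1·90°
n=3: pose=(6,-4,S); sL=40/349, sR=40/169; mL=40/349, mR=10580/58981; mL+mR=17340/58981 → advance +1; mR−mL=3820/58981 → turn +1·90°
n=4: pose=(6,-5,E); sL=4/29, sR=20/169; mL=4/29, mR=242/4901; mL+mR=918/4901 → advance +1; mR−mL=-434/4901 → turn -1·90°
n=5: pose=(7,-5,S); sL=40/397, sR=8/41; mL=40/397, mR=2356/16277; mL+mR=3996/16277 → advance +1; mR−mL=716/16277 → turn +1·90°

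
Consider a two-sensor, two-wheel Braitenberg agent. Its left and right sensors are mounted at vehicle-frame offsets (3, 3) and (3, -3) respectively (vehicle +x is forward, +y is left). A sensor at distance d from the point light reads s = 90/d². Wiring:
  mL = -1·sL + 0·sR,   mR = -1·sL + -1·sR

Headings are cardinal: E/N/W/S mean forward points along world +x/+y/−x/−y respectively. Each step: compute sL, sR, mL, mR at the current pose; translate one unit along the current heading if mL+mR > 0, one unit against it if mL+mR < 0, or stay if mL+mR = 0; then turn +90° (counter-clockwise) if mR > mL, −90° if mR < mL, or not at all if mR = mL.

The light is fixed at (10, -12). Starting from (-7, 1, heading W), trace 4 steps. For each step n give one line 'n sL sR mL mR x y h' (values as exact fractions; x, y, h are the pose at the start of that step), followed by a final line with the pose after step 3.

0 9/50 45/328 -9/50 -2601/8200 -7 1 W
1 90/617 18/85 -90/617 -18756/52445 -6 1 N
2 45/197 9/25 -45/197 -2898/4925 -6 0 E
3 90/277 90/481 -90/277 -68220/133237 -7 0 S
final -7 1 W

n=0: pose=(-7,1,W); sL=9/50, sR=45/328; mL=-9/50, mR=-2601/8200; mL+mR=-4077/8200 → advance -1; mR−mL=-45/328 → turn -1·90°
n=1: pose=(-6,1,N); sL=90/617, sR=18/85; mL=-90/617, mR=-18756/52445; mL+mR=-26406/52445 → advance -1; mR−mL=-18/85 → turn -1·90°
n=2: pose=(-6,0,E); sL=45/197, sR=9/25; mL=-45/197, mR=-2898/4925; mL+mR=-4023/4925 → advance -1; mR−mL=-9/25 → turn -1·90°
n=3: pose=(-7,0,S); sL=90/277, sR=90/481; mL=-90/277, mR=-68220/133237; mL+mR=-111510/133237 → advance -1; mR−mL=-90/481 → turn -1·90°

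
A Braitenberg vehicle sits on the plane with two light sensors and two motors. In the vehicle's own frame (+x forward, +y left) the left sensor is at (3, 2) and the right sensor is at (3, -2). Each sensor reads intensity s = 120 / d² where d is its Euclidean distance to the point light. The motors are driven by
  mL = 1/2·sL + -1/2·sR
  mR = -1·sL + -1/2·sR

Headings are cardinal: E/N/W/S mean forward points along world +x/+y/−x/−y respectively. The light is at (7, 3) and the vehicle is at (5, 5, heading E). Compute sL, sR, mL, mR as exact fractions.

left sensor world pos  = (8, 7); dL² = 17
right sensor world pos = (8, 3); dR² = 1
sL = 120/17 = 120/17
sR = 120/1 = 120
mL = 1/2·sL + -1/2·sR = -960/17
mR = -1·sL + -1/2·sR = -1140/17

120/17 120 -960/17 -1140/17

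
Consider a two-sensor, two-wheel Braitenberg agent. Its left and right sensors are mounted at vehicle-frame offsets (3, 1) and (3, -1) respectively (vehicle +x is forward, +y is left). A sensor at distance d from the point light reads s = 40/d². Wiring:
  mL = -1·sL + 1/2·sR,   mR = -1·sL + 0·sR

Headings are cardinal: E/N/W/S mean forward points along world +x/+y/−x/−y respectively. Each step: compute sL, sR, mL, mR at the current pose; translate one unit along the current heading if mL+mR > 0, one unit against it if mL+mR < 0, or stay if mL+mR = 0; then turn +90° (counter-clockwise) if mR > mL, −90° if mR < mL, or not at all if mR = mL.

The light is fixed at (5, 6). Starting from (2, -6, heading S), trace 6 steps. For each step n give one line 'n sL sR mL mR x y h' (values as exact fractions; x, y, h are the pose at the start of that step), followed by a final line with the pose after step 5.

0 40/229 40/241 -5060/55189 -40/229 2 -6 S
1 2/9 5/17 -23/306 -2/9 2 -5 W
2 40/73 8/13 -228/949 -40/73 3 -5 N
3 20/61 4/17 -218/1037 -20/61 3 -6 E
4 40/229 40/241 -5060/55189 -40/229 2 -6 S
5 2/9 5/17 -23/306 -2/9 2 -5 W
final 3 -5 N

n=0: pose=(2,-6,S); sL=40/229, sR=40/241; mL=-5060/55189, mR=-40/229; mL+mR=-14700/55189 → advance -1; mR−mL=-20/241 → turn -1·90°
n=1: pose=(2,-5,W); sL=2/9, sR=5/17; mL=-23/306, mR=-2/9; mL+mR=-91/306 → advance -1; mR−mL=-5/34 → turn -1·90°
n=2: pose=(3,-5,N); sL=40/73, sR=8/13; mL=-228/949, mR=-40/73; mL+mR=-748/949 → advance -1; mR−mL=-4/13 → turn -1·90°
n=3: pose=(3,-6,E); sL=20/61, sR=4/17; mL=-218/1037, mR=-20/61; mL+mR=-558/1037 → advance -1; mR−mL=-2/17 → turn -1·90°
n=4: pose=(2,-6,S); sL=40/229, sR=40/241; mL=-5060/55189, mR=-40/229; mL+mR=-14700/55189 → advance -1; mR−mL=-20/241 → turn -1·90°
n=5: pose=(2,-5,W); sL=2/9, sR=5/17; mL=-23/306, mR=-2/9; mL+mR=-91/306 → advance -1; mR−mL=-5/34 → turn -1·90°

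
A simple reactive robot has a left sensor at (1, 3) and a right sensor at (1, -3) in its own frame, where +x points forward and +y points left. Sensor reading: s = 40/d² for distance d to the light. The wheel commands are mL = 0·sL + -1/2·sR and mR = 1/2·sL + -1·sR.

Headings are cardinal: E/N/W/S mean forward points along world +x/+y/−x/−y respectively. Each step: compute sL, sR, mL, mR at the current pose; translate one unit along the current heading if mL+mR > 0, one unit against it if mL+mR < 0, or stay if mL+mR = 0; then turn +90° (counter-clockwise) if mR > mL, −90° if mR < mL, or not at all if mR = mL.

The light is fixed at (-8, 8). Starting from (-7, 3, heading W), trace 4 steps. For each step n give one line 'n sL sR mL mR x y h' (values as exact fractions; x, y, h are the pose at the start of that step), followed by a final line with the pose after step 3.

n=0: pose=(-7,3,W); sL=5/8, sR=10; mL=-5, mR=-155/16; mL+mR=-235/16 → advance -1; mR−mL=-75/16 → turn -1·90°
n=1: pose=(-6,3,N); sL=40/17, sR=40/41; mL=-20/41, mR=140/697; mL+mR=-200/697 → advance -1; mR−mL=480/697 → turn +1·90°
n=2: pose=(-6,2,W); sL=20/41, sR=4; mL=-2, mR=-154/41; mL+mR=-236/41 → advance -1; mR−mL=-72/41 → turn -1·90°
n=3: pose=(-5,2,N); sL=8/5, sR=40/61; mL=-20/61, mR=44/305; mL+mR=-56/305 → advance -1; mR−mL=144/305 → turn +1·90°

0 5/8 10 -5 -155/16 -7 3 W
1 40/17 40/41 -20/41 140/697 -6 3 N
2 20/41 4 -2 -154/41 -6 2 W
3 8/5 40/61 -20/61 44/305 -5 2 N
final -5 1 W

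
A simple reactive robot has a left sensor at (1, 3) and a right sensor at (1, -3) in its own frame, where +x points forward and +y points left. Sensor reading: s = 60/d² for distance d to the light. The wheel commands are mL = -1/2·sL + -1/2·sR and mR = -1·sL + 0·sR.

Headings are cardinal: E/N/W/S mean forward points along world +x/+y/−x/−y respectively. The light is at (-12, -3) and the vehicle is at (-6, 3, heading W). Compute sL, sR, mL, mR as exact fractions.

left sensor world pos  = (-7, 0); dL² = 34
right sensor world pos = (-7, 6); dR² = 106
sL = 60/34 = 30/17
sR = 60/106 = 30/53
mL = -1/2·sL + -1/2·sR = -1050/901
mR = -1·sL + 0·sR = -30/17

30/17 30/53 -1050/901 -30/17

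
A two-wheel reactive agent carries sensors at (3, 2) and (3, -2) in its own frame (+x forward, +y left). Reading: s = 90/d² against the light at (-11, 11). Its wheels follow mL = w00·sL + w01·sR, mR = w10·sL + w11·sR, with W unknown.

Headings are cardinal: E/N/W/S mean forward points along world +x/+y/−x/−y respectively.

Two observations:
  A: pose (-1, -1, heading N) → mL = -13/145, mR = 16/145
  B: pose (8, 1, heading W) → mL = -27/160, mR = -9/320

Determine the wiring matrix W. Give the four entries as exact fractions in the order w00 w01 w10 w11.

obs A: pose=(-1,-1,N) → sL=18/29, sR=2/5, mL=-13/145, mR=16/145
obs B: pose=(8,1,W) → sL=9/40, sR=9/32, mL=-27/160, mR=-9/320
sensor matrix S = [[18/29, 2/5], [9/40, 9/32]]; det S = 981/11600
solve [mL_A; mL_B] = S·[w00; w01] and [mR_A; mR_B] = S·[w10; w11]:
  w00 = 1/2, w01 = -1, w10 = 1/2, w11 = -1/2

1/2 -1 1/2 -1/2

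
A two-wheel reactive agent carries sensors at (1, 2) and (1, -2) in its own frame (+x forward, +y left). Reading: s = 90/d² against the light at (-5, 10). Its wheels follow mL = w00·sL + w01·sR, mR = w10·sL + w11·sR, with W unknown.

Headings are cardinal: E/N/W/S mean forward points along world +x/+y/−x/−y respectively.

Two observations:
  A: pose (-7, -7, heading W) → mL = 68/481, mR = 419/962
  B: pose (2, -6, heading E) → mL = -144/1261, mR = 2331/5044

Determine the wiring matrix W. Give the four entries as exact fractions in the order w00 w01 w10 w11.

-1 1 1 1/2

obs A: pose=(-7,-7,W) → sL=9/37, sR=5/13, mL=68/481, mR=419/962
obs B: pose=(2,-6,E) → sL=9/26, sR=45/194, mL=-144/1261, mR=2331/5044
sensor matrix S = [[9/37, 5/13], [9/26, 45/194]]; det S = -46530/606541
solve [mL_A; mL_B] = S·[w00; w01] and [mR_A; mR_B] = S·[w10; w11]:
  w00 = -1, w01 = 1, w10 = 1, w11 = 1/2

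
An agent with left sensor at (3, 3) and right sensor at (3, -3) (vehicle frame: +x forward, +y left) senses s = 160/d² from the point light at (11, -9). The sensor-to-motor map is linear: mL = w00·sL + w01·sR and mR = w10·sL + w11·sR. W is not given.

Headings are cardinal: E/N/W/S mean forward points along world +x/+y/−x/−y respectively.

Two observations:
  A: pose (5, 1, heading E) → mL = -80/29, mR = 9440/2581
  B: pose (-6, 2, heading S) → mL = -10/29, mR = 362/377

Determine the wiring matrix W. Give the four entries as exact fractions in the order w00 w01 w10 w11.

0 -1 1 1

obs A: pose=(5,1,E) → sL=80/89, sR=80/29, mL=-80/29, mR=9440/2581
obs B: pose=(-6,2,S) → sL=8/13, sR=10/29, mL=-10/29, mR=362/377
sensor matrix S = [[80/89, 80/29], [8/13, 10/29]]; det S = -46560/33553
solve [mL_A; mL_B] = S·[w00; w01] and [mR_A; mR_B] = S·[w10; w11]:
  w00 = 0, w01 = -1, w10 = 1, w11 = 1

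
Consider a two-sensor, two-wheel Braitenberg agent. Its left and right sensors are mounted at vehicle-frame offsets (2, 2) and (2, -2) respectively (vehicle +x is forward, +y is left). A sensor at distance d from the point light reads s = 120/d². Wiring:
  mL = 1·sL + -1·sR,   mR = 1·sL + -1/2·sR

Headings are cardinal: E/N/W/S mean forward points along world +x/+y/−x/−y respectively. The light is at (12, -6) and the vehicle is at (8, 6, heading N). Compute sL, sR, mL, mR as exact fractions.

15/29 3/5 -12/145 63/290

left sensor world pos  = (6, 8); dL² = 232
right sensor world pos = (10, 8); dR² = 200
sL = 120/232 = 15/29
sR = 120/200 = 3/5
mL = 1·sL + -1·sR = -12/145
mR = 1·sL + -1/2·sR = 63/290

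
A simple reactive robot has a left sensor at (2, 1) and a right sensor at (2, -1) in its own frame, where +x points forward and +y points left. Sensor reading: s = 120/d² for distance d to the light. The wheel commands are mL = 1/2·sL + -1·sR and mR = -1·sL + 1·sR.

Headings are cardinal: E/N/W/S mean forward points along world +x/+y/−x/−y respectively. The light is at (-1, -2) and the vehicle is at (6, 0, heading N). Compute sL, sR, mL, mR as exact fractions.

30/13 3/2 -9/26 -21/26

left sensor world pos  = (5, 2); dL² = 52
right sensor world pos = (7, 2); dR² = 80
sL = 120/52 = 30/13
sR = 120/80 = 3/2
mL = 1/2·sL + -1·sR = -9/26
mR = -1·sL + 1·sR = -21/26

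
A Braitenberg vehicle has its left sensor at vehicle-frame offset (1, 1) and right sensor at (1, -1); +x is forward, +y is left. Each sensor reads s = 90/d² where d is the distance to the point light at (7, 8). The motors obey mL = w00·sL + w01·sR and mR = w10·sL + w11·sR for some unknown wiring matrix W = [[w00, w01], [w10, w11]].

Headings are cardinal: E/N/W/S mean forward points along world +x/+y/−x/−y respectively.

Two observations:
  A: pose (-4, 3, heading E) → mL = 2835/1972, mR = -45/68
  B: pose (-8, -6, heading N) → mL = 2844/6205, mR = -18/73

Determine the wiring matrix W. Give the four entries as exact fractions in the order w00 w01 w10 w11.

obs A: pose=(-4,3,E) → sL=45/58, sR=45/68, mL=2835/1972, mR=-45/68
obs B: pose=(-8,-6,N) → sL=18/85, sR=18/73, mL=2844/6205, mR=-18/73
sensor matrix S = [[45/58, 45/68], [18/85, 18/73]]; det S = 62613/1223626
solve [mL_A; mL_B] = S·[w00; w01] and [mR_A; mR_B] = S·[w10; w11]:
  w00 = 1, w01 = 1, w10 = 0, w11 = -1

1 1 0 -1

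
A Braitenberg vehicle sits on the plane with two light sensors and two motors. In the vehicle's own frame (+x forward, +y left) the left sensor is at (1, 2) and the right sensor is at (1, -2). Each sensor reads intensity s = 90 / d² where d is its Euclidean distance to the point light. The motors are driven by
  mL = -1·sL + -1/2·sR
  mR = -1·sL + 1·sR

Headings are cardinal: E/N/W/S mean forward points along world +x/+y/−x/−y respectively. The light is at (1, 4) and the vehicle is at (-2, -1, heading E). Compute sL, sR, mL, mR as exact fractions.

90/13 90/53 -5355/689 -3600/689

left sensor world pos  = (-1, 1); dL² = 13
right sensor world pos = (-1, -3); dR² = 53
sL = 90/13 = 90/13
sR = 90/53 = 90/53
mL = -1·sL + -1/2·sR = -5355/689
mR = -1·sL + 1·sR = -3600/689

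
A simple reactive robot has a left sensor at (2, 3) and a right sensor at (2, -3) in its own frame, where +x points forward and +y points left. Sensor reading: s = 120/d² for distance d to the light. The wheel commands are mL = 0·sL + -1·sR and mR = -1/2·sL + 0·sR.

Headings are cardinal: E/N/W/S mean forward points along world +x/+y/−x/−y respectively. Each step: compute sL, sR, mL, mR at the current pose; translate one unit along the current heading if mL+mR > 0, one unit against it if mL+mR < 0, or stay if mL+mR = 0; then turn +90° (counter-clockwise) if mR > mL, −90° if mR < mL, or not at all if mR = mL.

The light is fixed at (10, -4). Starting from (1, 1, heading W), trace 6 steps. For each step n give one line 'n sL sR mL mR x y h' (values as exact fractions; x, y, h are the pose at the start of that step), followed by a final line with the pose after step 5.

0 24/25 24/37 -24/37 -12/25 1 1 W
1 60/17 12/13 -12/13 -30/17 2 1 S
2 120/109 120/181 -120/181 -60/109 2 2 W
3 15/4 30/29 -30/29 -15/8 3 2 S
4 120/97 120/181 -120/181 -60/97 3 3 W
5 60/17 60/53 -60/53 -30/17 4 3 S
final 4 4 W

n=0: pose=(1,1,W); sL=24/25, sR=24/37; mL=-24/37, mR=-12/25; mL+mR=-1044/925 → advance -1; mR−mL=156/925 → turn +1·90°
n=1: pose=(2,1,S); sL=60/17, sR=12/13; mL=-12/13, mR=-30/17; mL+mR=-594/221 → advance -1; mR−mL=-186/221 → turn -1·90°
n=2: pose=(2,2,W); sL=120/109, sR=120/181; mL=-120/181, mR=-60/109; mL+mR=-23940/19729 → advance -1; mR−mL=2220/19729 → turn +1·90°
n=3: pose=(3,2,S); sL=15/4, sR=30/29; mL=-30/29, mR=-15/8; mL+mR=-675/232 → advance -1; mR−mL=-195/232 → turn -1·90°
n=4: pose=(3,3,W); sL=120/97, sR=120/181; mL=-120/181, mR=-60/97; mL+mR=-22500/17557 → advance -1; mR−mL=780/17557 → turn +1·90°
n=5: pose=(4,3,S); sL=60/17, sR=60/53; mL=-60/53, mR=-30/17; mL+mR=-2610/901 → advance -1; mR−mL=-570/901 → turn -1·90°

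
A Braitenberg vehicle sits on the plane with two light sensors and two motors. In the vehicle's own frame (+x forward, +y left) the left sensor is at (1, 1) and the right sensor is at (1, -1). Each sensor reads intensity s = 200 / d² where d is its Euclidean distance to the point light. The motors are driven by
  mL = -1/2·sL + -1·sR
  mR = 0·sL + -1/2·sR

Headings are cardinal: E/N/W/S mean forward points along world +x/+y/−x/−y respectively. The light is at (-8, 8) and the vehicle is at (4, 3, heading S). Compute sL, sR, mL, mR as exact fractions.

left sensor world pos  = (5, 2); dL² = 205
right sensor world pos = (3, 2); dR² = 157
sL = 200/205 = 40/41
sR = 200/157 = 200/157
mL = -1/2·sL + -1·sR = -11340/6437
mR = 0·sL + -1/2·sR = -100/157

40/41 200/157 -11340/6437 -100/157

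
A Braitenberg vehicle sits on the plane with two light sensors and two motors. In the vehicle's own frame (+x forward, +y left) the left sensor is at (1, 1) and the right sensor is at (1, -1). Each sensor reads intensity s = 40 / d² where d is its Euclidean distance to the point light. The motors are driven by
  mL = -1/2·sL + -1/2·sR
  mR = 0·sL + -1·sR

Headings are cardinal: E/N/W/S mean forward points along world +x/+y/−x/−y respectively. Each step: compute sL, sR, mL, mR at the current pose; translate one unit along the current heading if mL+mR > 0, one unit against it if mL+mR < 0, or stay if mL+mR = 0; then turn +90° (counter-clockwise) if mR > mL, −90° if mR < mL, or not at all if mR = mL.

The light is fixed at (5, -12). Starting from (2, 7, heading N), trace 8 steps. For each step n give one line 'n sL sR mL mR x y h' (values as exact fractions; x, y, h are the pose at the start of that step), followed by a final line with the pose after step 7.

0 5/52 10/101 -1025/10504 -10/101 2 7 N
1 8/73 40/293 -2632/21389 -40/293 2 6 E
2 20/149 20/157 -3060/23393 -20/157 1 6 S
3 40/409 40/333 -14840/136197 -40/333 1 7 E
4 2/17 1/9 -35/306 -1/9 0 7 S
5 40/457 40/377 -16680/172289 -40/377 0 8 E
6 20/193 4/41 -796/7913 -4/41 -1 8 S
7 40/509 8/85 -3736/43265 -8/85 -1 9 E
final -2 9 S

n=0: pose=(2,7,N); sL=5/52, sR=10/101; mL=-1025/10504, mR=-10/101; mL+mR=-2065/10504 → advance -1; mR−mL=-15/10504 → turn -1·90°
n=1: pose=(2,6,E); sL=8/73, sR=40/293; mL=-2632/21389, mR=-40/293; mL+mR=-5552/21389 → advance -1; mR−mL=-288/21389 → turn -1·90°
n=2: pose=(1,6,S); sL=20/149, sR=20/157; mL=-3060/23393, mR=-20/157; mL+mR=-6040/23393 → advance -1; mR−mL=80/23393 → turn +1·90°
n=3: pose=(1,7,E); sL=40/409, sR=40/333; mL=-14840/136197, mR=-40/333; mL+mR=-10400/45399 → advance -1; mR−mL=-1520/136197 → turn -1·90°
n=4: pose=(0,7,S); sL=2/17, sR=1/9; mL=-35/306, mR=-1/9; mL+mR=-23/102 → advance -1; mR−mL=1/306 → turn +1·90°
n=5: pose=(0,8,E); sL=40/457, sR=40/377; mL=-16680/172289, mR=-40/377; mL+mR=-34960/172289 → advance -1; mR−mL=-1600/172289 → turn -1·90°
n=6: pose=(-1,8,S); sL=20/193, sR=4/41; mL=-796/7913, mR=-4/41; mL+mR=-1568/7913 → advance -1; mR−mL=24/7913 → turn +1·90°
n=7: pose=(-1,9,E); sL=40/509, sR=8/85; mL=-3736/43265, mR=-8/85; mL+mR=-7808/43265 → advance -1; mR−mL=-336/43265 → turn -1·90°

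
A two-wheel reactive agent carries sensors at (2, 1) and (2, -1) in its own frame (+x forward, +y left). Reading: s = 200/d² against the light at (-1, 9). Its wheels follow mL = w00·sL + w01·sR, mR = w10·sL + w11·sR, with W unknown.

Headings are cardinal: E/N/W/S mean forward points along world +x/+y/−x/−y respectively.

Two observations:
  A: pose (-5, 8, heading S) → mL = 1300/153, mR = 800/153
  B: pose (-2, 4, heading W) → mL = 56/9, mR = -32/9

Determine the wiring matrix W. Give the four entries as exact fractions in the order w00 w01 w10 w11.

1/2 1/2 1 -1

obs A: pose=(-5,8,S) → sL=100/9, sR=100/17, mL=1300/153, mR=800/153
obs B: pose=(-2,4,W) → sL=40/9, sR=8, mL=56/9, mR=-32/9
sensor matrix S = [[100/9, 100/17], [40/9, 8]]; det S = 3200/51
solve [mL_A; mL_B] = S·[w00; w01] and [mR_A; mR_B] = S·[w10; w11]:
  w00 = 1/2, w01 = 1/2, w10 = 1, w11 = -1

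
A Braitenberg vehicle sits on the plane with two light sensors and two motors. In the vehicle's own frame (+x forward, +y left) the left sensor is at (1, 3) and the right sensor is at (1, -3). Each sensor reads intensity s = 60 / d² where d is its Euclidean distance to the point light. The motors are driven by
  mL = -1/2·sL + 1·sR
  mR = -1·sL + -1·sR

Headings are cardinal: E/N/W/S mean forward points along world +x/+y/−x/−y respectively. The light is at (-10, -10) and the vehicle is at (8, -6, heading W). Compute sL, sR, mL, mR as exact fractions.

6/29 30/169 363/4901 -1884/4901

left sensor world pos  = (7, -9); dL² = 290
right sensor world pos = (7, -3); dR² = 338
sL = 60/290 = 6/29
sR = 60/338 = 30/169
mL = -1/2·sL + 1·sR = 363/4901
mR = -1·sL + -1·sR = -1884/4901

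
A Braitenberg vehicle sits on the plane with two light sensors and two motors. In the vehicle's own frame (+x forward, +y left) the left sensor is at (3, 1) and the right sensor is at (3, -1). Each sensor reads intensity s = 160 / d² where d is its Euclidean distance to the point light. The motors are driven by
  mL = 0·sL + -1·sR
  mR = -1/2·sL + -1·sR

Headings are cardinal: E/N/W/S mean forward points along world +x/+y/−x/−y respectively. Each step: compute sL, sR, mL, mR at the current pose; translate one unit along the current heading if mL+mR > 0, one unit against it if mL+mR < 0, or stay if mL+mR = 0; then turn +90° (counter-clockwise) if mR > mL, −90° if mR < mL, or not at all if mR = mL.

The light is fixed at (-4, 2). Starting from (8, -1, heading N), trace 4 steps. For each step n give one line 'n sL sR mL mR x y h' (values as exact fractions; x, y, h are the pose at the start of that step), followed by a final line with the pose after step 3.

n=0: pose=(8,-1,N); sL=160/121, sR=160/169; mL=-160/169, mR=-32880/20449; mL+mR=-52240/20449 → advance -1; mR−mL=-80/121 → turn -1·90°
n=1: pose=(8,-2,E); sL=80/117, sR=16/25; mL=-16/25, mR=-2872/2925; mL+mR=-4744/2925 → advance -1; mR−mL=-40/117 → turn -1·90°
n=2: pose=(7,-2,S); sL=160/193, sR=160/149; mL=-160/149, mR=-42800/28757; mL+mR=-73680/28757 → advance -1; mR−mL=-80/193 → turn -1·90°
n=3: pose=(7,-1,W); sL=2, sR=40/17; mL=-40/17, mR=-57/17; mL+mR=-97/17 → advance -1; mR−mL=-1 → turn -1·90°

0 160/121 160/169 -160/169 -32880/20449 8 -1 N
1 80/117 16/25 -16/25 -2872/2925 8 -2 E
2 160/193 160/149 -160/149 -42800/28757 7 -2 S
3 2 40/17 -40/17 -57/17 7 -1 W
final 8 -1 N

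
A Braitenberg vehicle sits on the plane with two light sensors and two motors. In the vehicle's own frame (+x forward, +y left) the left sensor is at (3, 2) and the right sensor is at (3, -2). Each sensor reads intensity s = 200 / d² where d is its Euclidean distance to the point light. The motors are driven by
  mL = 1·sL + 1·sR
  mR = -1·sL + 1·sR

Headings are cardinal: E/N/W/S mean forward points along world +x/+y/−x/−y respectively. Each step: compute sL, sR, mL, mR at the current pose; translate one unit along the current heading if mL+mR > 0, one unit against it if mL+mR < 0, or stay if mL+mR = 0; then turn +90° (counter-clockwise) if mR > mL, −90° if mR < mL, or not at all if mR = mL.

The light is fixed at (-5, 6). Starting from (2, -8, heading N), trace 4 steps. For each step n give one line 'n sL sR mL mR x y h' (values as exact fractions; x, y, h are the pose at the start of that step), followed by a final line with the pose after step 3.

n=0: pose=(2,-8,N); sL=100/73, sR=100/101; mL=17400/7373, mR=-2800/7373; mL+mR=200/101 → advance +1; mR−mL=-200/73 → turn -1·90°
n=1: pose=(2,-7,E); sL=200/221, sR=8/13; mL=336/221, mR=-64/221; mL+mR=16/13 → advance +1; mR−mL=-400/221 → turn -1·90°
n=2: pose=(3,-7,S); sL=50/89, sR=50/73; mL=8100/6497, mR=800/6497; mL+mR=100/73 → advance +1; mR−mL=-100/89 → turn -1·90°
n=3: pose=(3,-8,W); sL=200/281, sR=200/169; mL=90000/47489, mR=22400/47489; mL+mR=400/169 → advance +1; mR−mL=-400/281 → turn -1·90°

0 100/73 100/101 17400/7373 -2800/7373 2 -8 N
1 200/221 8/13 336/221 -64/221 2 -7 E
2 50/89 50/73 8100/6497 800/6497 3 -7 S
3 200/281 200/169 90000/47489 22400/47489 3 -8 W
final 2 -8 N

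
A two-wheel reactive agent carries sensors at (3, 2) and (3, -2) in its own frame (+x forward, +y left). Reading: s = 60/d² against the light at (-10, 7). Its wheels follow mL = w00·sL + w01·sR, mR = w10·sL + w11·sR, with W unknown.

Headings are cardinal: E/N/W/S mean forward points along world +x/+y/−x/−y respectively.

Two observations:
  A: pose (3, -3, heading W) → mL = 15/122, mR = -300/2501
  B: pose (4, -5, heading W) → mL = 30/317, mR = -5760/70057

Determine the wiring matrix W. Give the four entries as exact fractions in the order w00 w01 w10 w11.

obs A: pose=(3,-3,W) → sL=15/61, sR=15/41, mL=15/122, mR=-300/2501
obs B: pose=(4,-5,W) → sL=60/317, sR=60/221, mL=30/317, mR=-5760/70057
sensor matrix S = [[15/61, 15/41], [60/317, 60/221]]; det S = -435600/175212557
solve [mL_A; mL_B] = S·[w00; w01] and [mR_A; mR_B] = S·[w10; w11]:
  w00 = 1/2, w01 = 0, w10 = 1, w11 = -1

1/2 0 1 -1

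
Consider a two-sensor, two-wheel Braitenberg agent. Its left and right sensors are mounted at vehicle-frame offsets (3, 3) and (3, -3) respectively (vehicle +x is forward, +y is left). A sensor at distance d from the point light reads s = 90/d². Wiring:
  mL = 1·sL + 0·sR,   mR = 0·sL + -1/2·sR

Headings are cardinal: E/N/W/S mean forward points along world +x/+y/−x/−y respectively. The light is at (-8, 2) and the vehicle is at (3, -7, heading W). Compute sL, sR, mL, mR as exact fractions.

left sensor world pos  = (0, -10); dL² = 208
right sensor world pos = (0, -4); dR² = 100
sL = 90/208 = 45/104
sR = 90/100 = 9/10
mL = 1·sL + 0·sR = 45/104
mR = 0·sL + -1/2·sR = -9/20

45/104 9/10 45/104 -9/20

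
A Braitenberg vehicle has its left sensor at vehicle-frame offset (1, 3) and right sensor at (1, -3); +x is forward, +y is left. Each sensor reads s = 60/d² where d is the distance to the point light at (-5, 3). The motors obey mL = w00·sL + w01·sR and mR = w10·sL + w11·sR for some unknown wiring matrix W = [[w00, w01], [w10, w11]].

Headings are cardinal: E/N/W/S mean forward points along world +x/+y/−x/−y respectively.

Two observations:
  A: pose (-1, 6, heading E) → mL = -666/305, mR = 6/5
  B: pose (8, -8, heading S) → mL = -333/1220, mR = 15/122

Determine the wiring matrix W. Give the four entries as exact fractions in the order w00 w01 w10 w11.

obs A: pose=(-1,6,E) → sL=60/61, sR=12/5, mL=-666/305, mR=6/5
obs B: pose=(8,-8,S) → sL=3/20, sR=15/61, mL=-333/1220, mR=15/122
sensor matrix S = [[60/61, 12/5], [3/20, 15/61]]; det S = -10989/93025
solve [mL_A; mL_B] = S·[w00; w01] and [mR_A; mR_B] = S·[w10; w11]:
  w00 = -1, w01 = -1/2, w10 = 0, w11 = 1/2

-1 -1/2 0 1/2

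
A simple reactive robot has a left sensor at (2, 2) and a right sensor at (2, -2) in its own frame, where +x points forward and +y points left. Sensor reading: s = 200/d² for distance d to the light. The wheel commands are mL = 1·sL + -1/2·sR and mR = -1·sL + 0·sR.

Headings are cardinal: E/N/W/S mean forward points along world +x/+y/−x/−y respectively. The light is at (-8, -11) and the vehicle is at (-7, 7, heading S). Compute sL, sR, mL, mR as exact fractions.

left sensor world pos  = (-5, 5); dL² = 265
right sensor world pos = (-9, 5); dR² = 257
sL = 200/265 = 40/53
sR = 200/257 = 200/257
mL = 1·sL + -1/2·sR = 4980/13621
mR = -1·sL + 0·sR = -40/53

40/53 200/257 4980/13621 -40/53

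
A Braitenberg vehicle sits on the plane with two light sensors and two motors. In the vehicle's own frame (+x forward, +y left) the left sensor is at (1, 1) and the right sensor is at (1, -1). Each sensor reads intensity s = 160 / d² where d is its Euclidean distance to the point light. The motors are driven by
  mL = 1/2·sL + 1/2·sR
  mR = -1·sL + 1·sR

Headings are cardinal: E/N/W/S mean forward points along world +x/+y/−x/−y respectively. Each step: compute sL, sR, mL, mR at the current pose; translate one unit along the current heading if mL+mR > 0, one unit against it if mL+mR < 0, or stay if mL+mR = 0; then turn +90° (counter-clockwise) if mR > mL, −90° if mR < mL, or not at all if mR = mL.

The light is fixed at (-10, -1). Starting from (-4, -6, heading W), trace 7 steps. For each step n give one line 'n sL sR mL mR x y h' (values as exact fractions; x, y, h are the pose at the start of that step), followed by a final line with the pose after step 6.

0 160/61 160/41 8160/2501 3200/2501 -4 -6 W
1 5 40/13 105/26 -25/13 -5 -6 N
2 32/9 160/61 1696/549 -512/549 -5 -5 E
3 80/37 16/5 496/185 192/185 -4 -5 S
4 160/61 160/41 8160/2501 3200/2501 -4 -6 W
5 5 40/13 105/26 -25/13 -5 -6 N
6 32/9 160/61 1696/549 -512/549 -5 -5 E
final -4 -5 S

n=0: pose=(-4,-6,W); sL=160/61, sR=160/41; mL=8160/2501, mR=3200/2501; mL+mR=11360/2501 → advance +1; mR−mL=-4960/2501 → turn -1·90°
n=1: pose=(-5,-6,N); sL=5, sR=40/13; mL=105/26, mR=-25/13; mL+mR=55/26 → advance +1; mR−mL=-155/26 → turn -1·90°
n=2: pose=(-5,-5,E); sL=32/9, sR=160/61; mL=1696/549, mR=-512/549; mL+mR=1184/549 → advance +1; mR−mL=-736/183 → turn -1·90°
n=3: pose=(-4,-5,S); sL=80/37, sR=16/5; mL=496/185, mR=192/185; mL+mR=688/185 → advance +1; mR−mL=-304/185 → turn -1·90°
n=4: pose=(-4,-6,W); sL=160/61, sR=160/41; mL=8160/2501, mR=3200/2501; mL+mR=11360/2501 → advance +1; mR−mL=-4960/2501 → turn -1·90°
n=5: pose=(-5,-6,N); sL=5, sR=40/13; mL=105/26, mR=-25/13; mL+mR=55/26 → advance +1; mR−mL=-155/26 → turn -1·90°
n=6: pose=(-5,-5,E); sL=32/9, sR=160/61; mL=1696/549, mR=-512/549; mL+mR=1184/549 → advance +1; mR−mL=-736/183 → turn -1·90°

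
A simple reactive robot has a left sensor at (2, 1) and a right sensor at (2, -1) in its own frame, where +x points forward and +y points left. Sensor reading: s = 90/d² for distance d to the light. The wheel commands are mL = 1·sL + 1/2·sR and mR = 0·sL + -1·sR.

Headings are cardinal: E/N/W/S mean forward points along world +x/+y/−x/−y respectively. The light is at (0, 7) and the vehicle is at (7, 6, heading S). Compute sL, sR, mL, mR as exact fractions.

left sensor world pos  = (8, 4); dL² = 73
right sensor world pos = (6, 4); dR² = 45
sL = 90/73 = 90/73
sR = 90/45 = 2
mL = 1·sL + 1/2·sR = 163/73
mR = 0·sL + -1·sR = -2

90/73 2 163/73 -2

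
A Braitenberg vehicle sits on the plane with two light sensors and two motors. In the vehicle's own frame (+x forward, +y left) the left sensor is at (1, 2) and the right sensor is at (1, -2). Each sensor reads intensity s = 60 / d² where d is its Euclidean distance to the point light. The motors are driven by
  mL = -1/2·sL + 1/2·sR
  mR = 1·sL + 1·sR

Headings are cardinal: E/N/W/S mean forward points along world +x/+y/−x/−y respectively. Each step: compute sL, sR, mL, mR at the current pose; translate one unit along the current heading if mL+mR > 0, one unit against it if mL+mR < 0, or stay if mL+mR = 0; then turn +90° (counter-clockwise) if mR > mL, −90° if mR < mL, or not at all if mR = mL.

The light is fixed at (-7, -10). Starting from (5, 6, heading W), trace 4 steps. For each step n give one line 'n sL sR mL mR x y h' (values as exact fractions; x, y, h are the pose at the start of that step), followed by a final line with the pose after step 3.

0 60/317 12/89 -768/28213 9144/28213 5 6 W
1 30/197 10/51 220/10047 3500/10047 4 6 S
2 60/433 60/313 3600/135529 44760/135529 4 5 E
3 15/89 15/113 -180/10057 3030/10057 5 5 N
final 5 6 W

n=0: pose=(5,6,W); sL=60/317, sR=12/89; mL=-768/28213, mR=9144/28213; mL+mR=8376/28213 → advance +1; mR−mL=9912/28213 → turn +1·90°
n=1: pose=(4,6,S); sL=30/197, sR=10/51; mL=220/10047, mR=3500/10047; mL+mR=1240/3349 → advance +1; mR−mL=3280/10047 → turn +1·90°
n=2: pose=(4,5,E); sL=60/433, sR=60/313; mL=3600/135529, mR=44760/135529; mL+mR=48360/135529 → advance +1; mR−mL=41160/135529 → turn +1·90°
n=3: pose=(5,5,N); sL=15/89, sR=15/113; mL=-180/10057, mR=3030/10057; mL+mR=2850/10057 → advance +1; mR−mL=3210/10057 → turn +1·90°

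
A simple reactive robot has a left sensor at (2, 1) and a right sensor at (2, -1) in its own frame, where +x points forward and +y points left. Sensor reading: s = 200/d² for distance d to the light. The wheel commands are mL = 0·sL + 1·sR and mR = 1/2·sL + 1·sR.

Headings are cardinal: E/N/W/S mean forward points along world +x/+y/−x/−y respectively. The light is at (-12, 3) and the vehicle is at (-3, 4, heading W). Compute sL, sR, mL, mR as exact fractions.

200/49 200/53 200/53 15100/2597

left sensor world pos  = (-5, 3); dL² = 49
right sensor world pos = (-5, 5); dR² = 53
sL = 200/49 = 200/49
sR = 200/53 = 200/53
mL = 0·sL + 1·sR = 200/53
mR = 1/2·sL + 1·sR = 15100/2597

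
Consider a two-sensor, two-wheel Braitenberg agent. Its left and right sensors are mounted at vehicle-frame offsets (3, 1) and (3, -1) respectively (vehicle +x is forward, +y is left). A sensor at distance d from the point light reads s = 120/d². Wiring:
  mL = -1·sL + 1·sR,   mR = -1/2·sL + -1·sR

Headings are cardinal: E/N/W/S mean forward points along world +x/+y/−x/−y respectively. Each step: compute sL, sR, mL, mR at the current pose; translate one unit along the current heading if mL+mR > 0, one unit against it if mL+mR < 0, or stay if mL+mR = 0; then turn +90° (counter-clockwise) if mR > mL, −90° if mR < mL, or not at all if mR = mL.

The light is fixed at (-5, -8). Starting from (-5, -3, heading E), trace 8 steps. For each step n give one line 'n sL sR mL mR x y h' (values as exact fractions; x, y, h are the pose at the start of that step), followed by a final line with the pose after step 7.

0 8/3 24/5 32/15 -92/15 -5 -3 E
1 30 15 -15 -30 -6 -3 S
2 120/41 24/13 -576/533 -1764/533 -6 -2 W
3 60/41 60/41 0 -90/41 -5 -2 N
4 8/3 24/5 32/15 -92/15 -5 -3 E
5 30 15 -15 -30 -6 -3 S
6 120/41 24/13 -576/533 -1764/533 -6 -2 W
7 60/41 60/41 0 -90/41 -5 -2 N
final -5 -3 E

n=0: pose=(-5,-3,E); sL=8/3, sR=24/5; mL=32/15, mR=-92/15; mL+mR=-4 → advance -1; mR−mL=-124/15 → turn -1·90°
n=1: pose=(-6,-3,S); sL=30, sR=15; mL=-15, mR=-30; mL+mR=-45 → advance -1; mR−mL=-15 → turn -1·90°
n=2: pose=(-6,-2,W); sL=120/41, sR=24/13; mL=-576/533, mR=-1764/533; mL+mR=-180/41 → advance -1; mR−mL=-1188/533 → turn -1·90°
n=3: pose=(-5,-2,N); sL=60/41, sR=60/41; mL=0, mR=-90/41; mL+mR=-90/41 → advance -1; mR−mL=-90/41 → turn -1·90°
n=4: pose=(-5,-3,E); sL=8/3, sR=24/5; mL=32/15, mR=-92/15; mL+mR=-4 → advance -1; mR−mL=-124/15 → turn -1·90°
n=5: pose=(-6,-3,S); sL=30, sR=15; mL=-15, mR=-30; mL+mR=-45 → advance -1; mR−mL=-15 → turn -1·90°
n=6: pose=(-6,-2,W); sL=120/41, sR=24/13; mL=-576/533, mR=-1764/533; mL+mR=-180/41 → advance -1; mR−mL=-1188/533 → turn -1·90°
n=7: pose=(-5,-2,N); sL=60/41, sR=60/41; mL=0, mR=-90/41; mL+mR=-90/41 → advance -1; mR−mL=-90/41 → turn -1·90°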